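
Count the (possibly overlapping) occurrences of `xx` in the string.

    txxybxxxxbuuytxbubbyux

Sliding a length-2 window over the 22 characters (21 positions):
  position 2–3: xx
  position 6–7: xx
  position 7–8: xx
  position 8–9: xx

4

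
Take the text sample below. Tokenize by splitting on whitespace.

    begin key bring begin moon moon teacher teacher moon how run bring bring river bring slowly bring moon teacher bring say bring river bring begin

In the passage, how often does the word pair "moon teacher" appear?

2

Scanning the 24 overlapping bigram windows for "moon teacher":
  position 6–7: moon teacher
  position 18–19: moon teacher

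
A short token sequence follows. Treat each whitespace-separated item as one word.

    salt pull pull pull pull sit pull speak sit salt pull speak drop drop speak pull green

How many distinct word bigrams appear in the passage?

17 tokens → 16 bigram windows in total.
Repeated bigrams (each contributes count−1 duplicates):
  pull pull: 3
  pull speak: 2
  salt pull: 2
4 duplicate windows → 16 − 4 = 12 distinct.

12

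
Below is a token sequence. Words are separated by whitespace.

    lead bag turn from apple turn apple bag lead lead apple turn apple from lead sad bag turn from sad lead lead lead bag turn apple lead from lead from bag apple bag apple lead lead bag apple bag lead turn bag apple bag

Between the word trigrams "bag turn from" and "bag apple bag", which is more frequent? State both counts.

"bag turn from": 2 occurrences
"bag apple bag": 3 occurrences

"bag apple bag" (3 vs 2)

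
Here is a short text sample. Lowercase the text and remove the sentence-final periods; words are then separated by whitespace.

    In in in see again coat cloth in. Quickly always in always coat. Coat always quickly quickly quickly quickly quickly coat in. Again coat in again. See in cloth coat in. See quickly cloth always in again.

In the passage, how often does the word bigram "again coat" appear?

Scanning the 36 overlapping bigram windows for "again coat":
  position 5–6: again coat
  position 23–24: again coat

2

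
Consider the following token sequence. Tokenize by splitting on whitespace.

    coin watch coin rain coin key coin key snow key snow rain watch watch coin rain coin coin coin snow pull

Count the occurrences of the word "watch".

3

Scanning the 21 tokens for "watch":
  position 2: watch
  position 13: watch
  position 14: watch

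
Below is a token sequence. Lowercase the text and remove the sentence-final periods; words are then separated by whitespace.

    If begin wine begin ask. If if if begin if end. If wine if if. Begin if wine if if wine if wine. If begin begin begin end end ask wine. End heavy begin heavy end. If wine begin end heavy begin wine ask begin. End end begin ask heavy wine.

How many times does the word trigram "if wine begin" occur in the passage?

1

Scanning the 49 overlapping trigram windows for "if wine begin":
  position 37–39: if wine begin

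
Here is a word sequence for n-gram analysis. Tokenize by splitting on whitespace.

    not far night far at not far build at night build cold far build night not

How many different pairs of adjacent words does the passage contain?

13

16 tokens → 15 bigram windows in total.
Repeated bigrams (each contributes count−1 duplicates):
  far build: 2
  not far: 2
2 duplicate windows → 15 − 2 = 13 distinct.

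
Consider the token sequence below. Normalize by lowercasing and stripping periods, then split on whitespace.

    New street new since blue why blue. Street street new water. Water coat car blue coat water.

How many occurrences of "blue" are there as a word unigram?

Scanning the 17 tokens for "blue":
  position 5: blue
  position 7: blue
  position 15: blue

3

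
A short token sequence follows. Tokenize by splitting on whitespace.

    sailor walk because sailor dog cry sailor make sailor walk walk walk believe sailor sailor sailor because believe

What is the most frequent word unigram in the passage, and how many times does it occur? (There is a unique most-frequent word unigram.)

Unigram frequencies (highest first):
  sailor: 7
  walk: 4
  because: 2
  believe: 2
  dog: 1
  cry: 1
  … (1 more, each ≤ 1)

"sailor", 7 times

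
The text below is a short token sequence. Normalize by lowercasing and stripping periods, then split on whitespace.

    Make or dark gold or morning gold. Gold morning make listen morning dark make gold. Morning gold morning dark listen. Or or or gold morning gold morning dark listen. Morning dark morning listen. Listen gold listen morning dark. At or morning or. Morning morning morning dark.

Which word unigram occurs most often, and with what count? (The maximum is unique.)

Unigram frequencies (highest first):
  morning: 14
  gold: 8
  or: 7
  dark: 7
  listen: 6
  make: 3
  … (1 more, each ≤ 1)

"morning", 14 times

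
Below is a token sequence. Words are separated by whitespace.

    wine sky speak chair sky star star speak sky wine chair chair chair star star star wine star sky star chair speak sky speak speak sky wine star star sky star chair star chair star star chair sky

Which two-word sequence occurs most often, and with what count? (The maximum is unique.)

"star star", 5 times

Bigram frequencies (highest first):
  star star: 5
  star chair: 4
  sky star: 3
  speak sky: 3
  chair star: 3
  sky speak: 2
  … (12 more, each ≤ 2)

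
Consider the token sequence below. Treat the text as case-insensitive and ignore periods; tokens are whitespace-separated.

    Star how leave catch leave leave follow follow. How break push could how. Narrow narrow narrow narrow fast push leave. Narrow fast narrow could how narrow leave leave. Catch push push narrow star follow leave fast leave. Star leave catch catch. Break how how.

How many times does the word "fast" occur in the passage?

3

Scanning the 44 tokens for "fast":
  position 18: fast
  position 22: fast
  position 36: fast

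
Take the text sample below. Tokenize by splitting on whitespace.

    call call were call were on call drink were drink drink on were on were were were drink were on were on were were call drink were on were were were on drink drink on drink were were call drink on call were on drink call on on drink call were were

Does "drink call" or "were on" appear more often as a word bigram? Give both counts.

"drink call": 2 occurrences
"were on": 7 occurrences

"were on" (7 vs 2)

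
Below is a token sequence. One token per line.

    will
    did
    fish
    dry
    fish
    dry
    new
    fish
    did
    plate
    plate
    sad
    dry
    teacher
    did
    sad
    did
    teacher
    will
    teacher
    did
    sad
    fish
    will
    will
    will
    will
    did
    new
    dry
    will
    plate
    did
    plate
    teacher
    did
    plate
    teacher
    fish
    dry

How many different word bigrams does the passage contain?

40 tokens → 39 bigram windows in total.
Repeated bigrams (each contributes count−1 duplicates):
  did plate: 3
  fish dry: 3
  teacher did: 3
  will will: 3
  did sad: 2
  plate teacher: 2
  will did: 2
11 duplicate windows → 39 − 11 = 28 distinct.

28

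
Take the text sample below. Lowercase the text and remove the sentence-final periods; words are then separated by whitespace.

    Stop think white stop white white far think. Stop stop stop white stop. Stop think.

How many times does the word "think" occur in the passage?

3

Scanning the 15 tokens for "think":
  position 2: think
  position 8: think
  position 15: think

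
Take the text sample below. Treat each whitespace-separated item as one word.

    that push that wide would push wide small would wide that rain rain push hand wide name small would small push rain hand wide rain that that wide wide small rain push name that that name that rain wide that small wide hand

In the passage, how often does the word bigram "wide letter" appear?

Scanning the 42 overlapping bigram windows for "wide letter":
  (none found)

0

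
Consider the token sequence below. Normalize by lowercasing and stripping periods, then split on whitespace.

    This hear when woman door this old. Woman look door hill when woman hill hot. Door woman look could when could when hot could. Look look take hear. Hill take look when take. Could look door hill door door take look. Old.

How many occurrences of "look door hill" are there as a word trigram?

Scanning the 40 overlapping trigram windows for "look door hill":
  position 9–11: look door hill
  position 35–37: look door hill

2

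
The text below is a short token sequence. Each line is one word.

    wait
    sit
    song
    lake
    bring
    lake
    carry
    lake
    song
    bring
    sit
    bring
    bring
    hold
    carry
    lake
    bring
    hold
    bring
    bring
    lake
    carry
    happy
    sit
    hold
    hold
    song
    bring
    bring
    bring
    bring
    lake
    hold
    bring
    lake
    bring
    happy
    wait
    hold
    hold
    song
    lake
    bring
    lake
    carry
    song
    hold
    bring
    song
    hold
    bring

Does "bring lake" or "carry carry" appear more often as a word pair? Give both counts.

"bring lake" (5 vs 0)

"bring lake": 5 occurrences
"carry carry": 0 occurrences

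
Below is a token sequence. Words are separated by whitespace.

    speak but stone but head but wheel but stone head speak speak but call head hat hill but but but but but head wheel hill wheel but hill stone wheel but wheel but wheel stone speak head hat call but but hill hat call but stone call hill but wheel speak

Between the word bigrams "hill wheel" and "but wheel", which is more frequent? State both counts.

"hill wheel": 1 occurrence
"but wheel": 4 occurrences

"but wheel" (4 vs 1)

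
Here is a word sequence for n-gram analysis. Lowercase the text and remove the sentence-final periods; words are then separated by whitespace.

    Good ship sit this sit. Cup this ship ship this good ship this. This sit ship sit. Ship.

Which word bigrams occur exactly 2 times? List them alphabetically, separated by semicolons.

Bigram counts meeting the condition (exactly 2 times):
  good ship: 2
  ship sit: 2
  ship this: 2
  sit ship: 2
  this sit: 2

good ship; ship sit; ship this; sit ship; this sit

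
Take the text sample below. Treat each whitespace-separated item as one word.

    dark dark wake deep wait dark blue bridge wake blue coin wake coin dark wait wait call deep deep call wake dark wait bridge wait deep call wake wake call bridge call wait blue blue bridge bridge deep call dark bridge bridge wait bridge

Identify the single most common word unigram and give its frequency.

"bridge", 8 times

Unigram frequencies (highest first):
  bridge: 8
  wait: 7
  dark: 6
  wake: 6
  call: 6
  deep: 5
  … (2 more, each ≤ 4)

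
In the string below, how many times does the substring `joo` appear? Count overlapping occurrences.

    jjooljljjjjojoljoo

2

Sliding a length-3 window over the 18 characters (16 positions):
  position 2–4: joo
  position 16–18: joo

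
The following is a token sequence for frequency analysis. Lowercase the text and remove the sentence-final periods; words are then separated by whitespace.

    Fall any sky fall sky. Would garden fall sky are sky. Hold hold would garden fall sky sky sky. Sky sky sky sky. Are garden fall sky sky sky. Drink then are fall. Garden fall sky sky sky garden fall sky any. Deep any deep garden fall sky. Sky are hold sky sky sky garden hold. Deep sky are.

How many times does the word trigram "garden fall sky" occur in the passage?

6

Scanning the 57 overlapping trigram windows for "garden fall sky":
  position 7–9: garden fall sky
  position 15–17: garden fall sky
  position 25–27: garden fall sky
  position 34–36: garden fall sky
  position 39–41: garden fall sky
  position 46–48: garden fall sky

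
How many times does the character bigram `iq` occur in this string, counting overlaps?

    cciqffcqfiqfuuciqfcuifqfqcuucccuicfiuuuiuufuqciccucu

Sliding a length-2 window over the 52 characters (51 positions):
  position 3–4: iq
  position 10–11: iq
  position 16–17: iq

3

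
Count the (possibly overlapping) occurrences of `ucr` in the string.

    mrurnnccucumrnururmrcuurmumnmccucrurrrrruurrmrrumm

1

Sliding a length-3 window over the 50 characters (48 positions):
  position 32–34: ucr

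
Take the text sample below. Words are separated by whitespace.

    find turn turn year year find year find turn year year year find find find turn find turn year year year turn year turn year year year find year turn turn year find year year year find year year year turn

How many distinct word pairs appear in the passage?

41 tokens → 40 bigram windows in total.
Repeated bigrams (each contributes count−1 duplicates):
  year year: 11
  turn year: 6
  year find: 6
  find turn: 4
  find year: 4
  year turn: 4
  find find: 2
  turn turn: 2
31 duplicate windows → 40 − 31 = 9 distinct.

9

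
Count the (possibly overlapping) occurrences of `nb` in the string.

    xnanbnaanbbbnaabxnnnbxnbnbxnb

6

Sliding a length-2 window over the 29 characters (28 positions):
  position 4–5: nb
  position 9–10: nb
  position 20–21: nb
  position 23–24: nb
  position 25–26: nb
  position 28–29: nb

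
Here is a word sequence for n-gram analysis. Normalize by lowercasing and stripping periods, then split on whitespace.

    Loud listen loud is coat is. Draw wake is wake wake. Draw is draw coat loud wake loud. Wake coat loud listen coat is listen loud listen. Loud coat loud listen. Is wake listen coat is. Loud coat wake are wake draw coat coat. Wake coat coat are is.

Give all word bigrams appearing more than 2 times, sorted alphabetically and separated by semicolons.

coat is; coat loud; listen loud; loud listen

Bigram counts meeting the condition (more than 2 times):
  coat is: 3
  coat loud: 3
  listen loud: 3
  loud listen: 4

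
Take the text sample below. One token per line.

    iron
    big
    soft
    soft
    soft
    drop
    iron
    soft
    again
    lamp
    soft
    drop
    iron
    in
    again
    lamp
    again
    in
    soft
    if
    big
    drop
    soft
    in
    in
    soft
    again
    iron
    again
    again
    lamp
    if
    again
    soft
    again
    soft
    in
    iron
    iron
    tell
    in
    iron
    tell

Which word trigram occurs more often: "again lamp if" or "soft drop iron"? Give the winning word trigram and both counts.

"again lamp if": 1 occurrence
"soft drop iron": 2 occurrences

"soft drop iron" (2 vs 1)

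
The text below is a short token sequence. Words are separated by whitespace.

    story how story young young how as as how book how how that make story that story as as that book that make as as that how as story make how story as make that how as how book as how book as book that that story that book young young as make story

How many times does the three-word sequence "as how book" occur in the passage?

3

Scanning the 52 overlapping trigram windows for "as how book":
  position 8–10: as how book
  position 37–39: as how book
  position 40–42: as how book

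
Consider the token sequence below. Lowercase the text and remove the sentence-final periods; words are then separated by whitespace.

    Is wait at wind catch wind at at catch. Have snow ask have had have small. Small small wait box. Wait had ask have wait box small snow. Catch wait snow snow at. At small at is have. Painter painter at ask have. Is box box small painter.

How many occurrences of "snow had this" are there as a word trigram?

0

Scanning the 46 overlapping trigram windows for "snow had this":
  (none found)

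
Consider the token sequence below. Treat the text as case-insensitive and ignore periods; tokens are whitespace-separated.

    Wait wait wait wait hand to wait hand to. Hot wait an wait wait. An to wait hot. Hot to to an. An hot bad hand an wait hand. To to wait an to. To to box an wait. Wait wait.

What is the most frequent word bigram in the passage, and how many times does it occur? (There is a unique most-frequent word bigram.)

"wait wait", 6 times

Bigram frequencies (highest first):
  wait wait: 6
  to to: 4
  wait hand: 3
  hand to: 3
  to wait: 3
  wait an: 3
  … (15 more, each ≤ 3)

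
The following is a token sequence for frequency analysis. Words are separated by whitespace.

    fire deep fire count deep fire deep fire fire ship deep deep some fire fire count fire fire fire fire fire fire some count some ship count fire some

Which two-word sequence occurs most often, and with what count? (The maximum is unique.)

Bigram frequencies (highest first):
  fire fire: 7
  deep fire: 3
  fire deep: 2
  fire count: 2
  count fire: 2
  fire some: 2
  … (10 more, each ≤ 1)

"fire fire", 7 times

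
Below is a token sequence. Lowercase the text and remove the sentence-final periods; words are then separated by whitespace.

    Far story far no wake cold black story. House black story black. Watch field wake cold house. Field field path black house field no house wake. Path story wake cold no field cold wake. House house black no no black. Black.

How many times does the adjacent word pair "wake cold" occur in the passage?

Scanning the 40 overlapping bigram windows for "wake cold":
  position 5–6: wake cold
  position 15–16: wake cold
  position 29–30: wake cold

3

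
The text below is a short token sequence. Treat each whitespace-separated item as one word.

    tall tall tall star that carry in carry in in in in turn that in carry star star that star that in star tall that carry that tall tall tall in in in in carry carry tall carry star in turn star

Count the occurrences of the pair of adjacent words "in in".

Scanning the 41 overlapping bigram windows for "in in":
  position 9–10: in in
  position 10–11: in in
  position 11–12: in in
  position 31–32: in in
  position 32–33: in in
  position 33–34: in in

6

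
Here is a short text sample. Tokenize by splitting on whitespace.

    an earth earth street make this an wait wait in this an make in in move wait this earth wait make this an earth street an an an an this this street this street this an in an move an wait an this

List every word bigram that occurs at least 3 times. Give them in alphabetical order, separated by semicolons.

Bigram counts meeting the condition (at least 3 times):
  an an: 3
  this an: 4

an an; this an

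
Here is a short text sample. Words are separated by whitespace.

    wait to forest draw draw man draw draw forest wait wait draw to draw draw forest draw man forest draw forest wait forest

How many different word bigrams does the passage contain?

14

23 tokens → 22 bigram windows in total.
Repeated bigrams (each contributes count−1 duplicates):
  draw draw: 3
  draw forest: 3
  forest draw: 3
  draw man: 2
  forest wait: 2
8 duplicate windows → 22 − 8 = 14 distinct.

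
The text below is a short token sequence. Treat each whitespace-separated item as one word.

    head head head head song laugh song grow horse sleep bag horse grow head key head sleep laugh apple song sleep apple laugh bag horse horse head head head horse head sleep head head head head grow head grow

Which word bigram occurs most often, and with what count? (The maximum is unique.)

"head head", 8 times

Bigram frequencies (highest first):
  head head: 8
  bag horse: 2
  grow head: 2
  head sleep: 2
  horse head: 2
  head grow: 2
  … (20 more, each ≤ 1)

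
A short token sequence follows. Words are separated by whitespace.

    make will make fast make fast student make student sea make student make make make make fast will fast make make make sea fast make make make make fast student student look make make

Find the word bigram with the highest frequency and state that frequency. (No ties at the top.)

"make make", 9 times

Bigram frequencies (highest first):
  make make: 9
  make fast: 4
  fast make: 3
  fast student: 2
  student make: 2
  make student: 2
  … (11 more, each ≤ 1)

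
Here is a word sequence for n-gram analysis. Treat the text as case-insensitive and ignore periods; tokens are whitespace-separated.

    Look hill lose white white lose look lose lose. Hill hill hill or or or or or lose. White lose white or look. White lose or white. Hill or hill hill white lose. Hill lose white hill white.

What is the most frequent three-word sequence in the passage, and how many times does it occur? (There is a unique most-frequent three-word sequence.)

"or or or", 3 times

Trigram frequencies (highest first):
  or or or: 3
  hill lose white: 2
  look hill lose: 1
  lose white white: 1
  white white lose: 1
  white lose look: 1
  … (27 more, each ≤ 1)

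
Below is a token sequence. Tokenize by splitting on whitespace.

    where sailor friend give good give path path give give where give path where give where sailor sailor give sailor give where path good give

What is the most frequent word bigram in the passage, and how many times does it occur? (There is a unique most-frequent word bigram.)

Bigram frequencies (highest first):
  give where: 3
  where sailor: 2
  good give: 2
  give path: 2
  where give: 2
  sailor give: 2
  … (11 more, each ≤ 1)

"give where", 3 times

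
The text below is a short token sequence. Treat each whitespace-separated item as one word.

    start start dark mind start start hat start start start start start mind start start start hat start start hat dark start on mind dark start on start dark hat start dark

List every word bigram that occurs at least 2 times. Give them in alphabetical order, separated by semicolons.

dark start; hat start; mind start; start dark; start hat; start on; start start

Bigram counts meeting the condition (at least 2 times):
  dark start: 2
  hat start: 3
  mind start: 2
  start dark: 3
  start hat: 3
  start on: 2
  start start: 9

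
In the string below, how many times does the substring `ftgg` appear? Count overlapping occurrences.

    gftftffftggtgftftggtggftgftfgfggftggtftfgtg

3

Sliding a length-4 window over the 43 characters (40 positions):
  position 8–11: ftgg
  position 16–19: ftgg
  position 33–36: ftgg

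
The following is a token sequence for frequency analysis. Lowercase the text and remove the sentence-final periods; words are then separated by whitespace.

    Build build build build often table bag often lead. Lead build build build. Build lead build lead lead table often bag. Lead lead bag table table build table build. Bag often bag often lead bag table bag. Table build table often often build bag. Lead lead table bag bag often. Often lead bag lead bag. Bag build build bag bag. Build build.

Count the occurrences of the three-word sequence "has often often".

Scanning the 60 overlapping trigram windows for "has often often":
  (none found)

0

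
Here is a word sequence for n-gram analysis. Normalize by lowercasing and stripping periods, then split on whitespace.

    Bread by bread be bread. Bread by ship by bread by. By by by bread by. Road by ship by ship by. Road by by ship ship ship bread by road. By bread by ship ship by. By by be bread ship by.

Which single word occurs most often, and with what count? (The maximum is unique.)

"by", 20 times

Unigram frequencies (highest first):
  by: 20
  bread: 9
  ship: 9
  road: 3
  be: 2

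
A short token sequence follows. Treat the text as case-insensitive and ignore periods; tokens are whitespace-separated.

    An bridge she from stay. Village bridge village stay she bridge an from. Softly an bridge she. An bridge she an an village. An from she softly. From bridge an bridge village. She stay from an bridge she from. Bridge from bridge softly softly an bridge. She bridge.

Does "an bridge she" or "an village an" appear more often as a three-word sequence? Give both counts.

"an bridge she": 5 occurrences
"an village an": 1 occurrence

"an bridge she" (5 vs 1)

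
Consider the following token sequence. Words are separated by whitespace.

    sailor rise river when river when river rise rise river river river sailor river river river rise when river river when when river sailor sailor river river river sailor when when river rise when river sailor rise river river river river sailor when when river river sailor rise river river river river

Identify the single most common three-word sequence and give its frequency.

Trigram frequencies (highest first):
  river river river: 7
  river river sailor: 4
  sailor rise river: 3
  rise river river: 3
  when when river: 3
  river when river: 2
  … (19 more, each ≤ 2)

"river river river", 7 times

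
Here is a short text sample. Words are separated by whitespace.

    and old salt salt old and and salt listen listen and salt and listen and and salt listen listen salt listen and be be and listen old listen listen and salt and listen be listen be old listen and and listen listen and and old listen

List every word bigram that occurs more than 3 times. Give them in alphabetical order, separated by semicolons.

Bigram counts meeting the condition (more than 3 times):
  and and: 4
  and listen: 4
  and salt: 4
  listen and: 6
  listen listen: 4

and and; and listen; and salt; listen and; listen listen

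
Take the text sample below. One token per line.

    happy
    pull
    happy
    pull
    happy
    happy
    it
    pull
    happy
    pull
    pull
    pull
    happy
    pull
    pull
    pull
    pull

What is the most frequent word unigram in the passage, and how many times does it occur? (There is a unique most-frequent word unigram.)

"pull", 10 times

Unigram frequencies (highest first):
  pull: 10
  happy: 6
  it: 1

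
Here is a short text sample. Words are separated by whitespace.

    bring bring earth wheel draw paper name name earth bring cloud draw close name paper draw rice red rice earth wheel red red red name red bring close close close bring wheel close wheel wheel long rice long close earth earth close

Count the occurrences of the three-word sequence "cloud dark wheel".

Scanning the 40 overlapping trigram windows for "cloud dark wheel":
  (none found)

0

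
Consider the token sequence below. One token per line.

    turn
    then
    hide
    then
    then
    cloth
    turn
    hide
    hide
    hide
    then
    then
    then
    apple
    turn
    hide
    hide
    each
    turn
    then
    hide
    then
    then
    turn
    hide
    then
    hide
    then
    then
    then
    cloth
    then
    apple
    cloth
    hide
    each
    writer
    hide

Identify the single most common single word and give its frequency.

Unigram frequencies (highest first):
  then: 14
  hide: 11
  turn: 5
  cloth: 3
  apple: 2
  each: 2
  … (1 more, each ≤ 1)

"then", 14 times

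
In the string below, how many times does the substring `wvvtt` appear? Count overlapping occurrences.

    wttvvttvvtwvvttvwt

Sliding a length-5 window over the 18 characters (14 positions):
  position 11–15: wvvtt

1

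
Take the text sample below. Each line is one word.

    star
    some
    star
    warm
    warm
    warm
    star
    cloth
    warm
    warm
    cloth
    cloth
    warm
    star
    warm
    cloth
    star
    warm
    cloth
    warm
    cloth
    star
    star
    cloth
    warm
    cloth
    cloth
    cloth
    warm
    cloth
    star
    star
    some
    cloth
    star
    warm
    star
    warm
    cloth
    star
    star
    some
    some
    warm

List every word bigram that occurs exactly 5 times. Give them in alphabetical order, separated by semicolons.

Bigram counts meeting the condition (exactly 5 times):
  cloth star: 5
  cloth warm: 5
  star warm: 5

cloth star; cloth warm; star warm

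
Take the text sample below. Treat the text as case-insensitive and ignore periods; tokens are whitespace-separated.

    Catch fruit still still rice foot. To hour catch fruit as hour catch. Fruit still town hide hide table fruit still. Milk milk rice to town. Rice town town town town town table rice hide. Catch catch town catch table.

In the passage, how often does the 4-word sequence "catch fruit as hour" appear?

Scanning the 37 overlapping 4-gram windows for "catch fruit as hour":
  position 9–12: catch fruit as hour

1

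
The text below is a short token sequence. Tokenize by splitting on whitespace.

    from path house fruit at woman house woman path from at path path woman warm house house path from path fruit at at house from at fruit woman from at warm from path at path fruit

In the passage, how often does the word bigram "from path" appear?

3

Scanning the 35 overlapping bigram windows for "from path":
  position 1–2: from path
  position 19–20: from path
  position 32–33: from path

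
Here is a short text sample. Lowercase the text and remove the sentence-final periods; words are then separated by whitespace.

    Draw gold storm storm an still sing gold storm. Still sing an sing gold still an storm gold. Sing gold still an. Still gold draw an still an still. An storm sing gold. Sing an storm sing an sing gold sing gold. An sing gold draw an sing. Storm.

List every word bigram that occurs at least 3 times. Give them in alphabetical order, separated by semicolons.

an sing; an still; an storm; gold sing; sing an; sing gold; still an

Bigram counts meeting the condition (at least 3 times):
  an sing: 4
  an still: 4
  an storm: 3
  gold sing: 3
  sing an: 3
  sing gold: 7
  still an: 4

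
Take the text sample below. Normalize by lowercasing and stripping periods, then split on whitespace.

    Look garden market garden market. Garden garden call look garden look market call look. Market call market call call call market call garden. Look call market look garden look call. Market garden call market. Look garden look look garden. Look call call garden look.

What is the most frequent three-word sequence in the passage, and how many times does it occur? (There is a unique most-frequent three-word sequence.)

"look garden look", 4 times

Trigram frequencies (highest first):
  look garden look: 4
  garden look call: 3
  garden market garden: 2
  look market call: 2
  call market call: 2
  call garden look: 2
  … (24 more, each ≤ 2)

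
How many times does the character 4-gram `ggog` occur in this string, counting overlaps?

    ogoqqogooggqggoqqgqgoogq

0

Sliding a length-4 window over the 24 characters (21 positions):
  (no match at any position)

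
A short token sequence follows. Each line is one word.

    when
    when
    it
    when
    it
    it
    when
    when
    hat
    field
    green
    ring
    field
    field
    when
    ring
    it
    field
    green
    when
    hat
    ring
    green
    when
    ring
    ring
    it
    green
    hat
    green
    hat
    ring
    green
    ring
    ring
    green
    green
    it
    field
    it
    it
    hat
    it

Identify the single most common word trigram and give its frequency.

"hat ring green", 2 times

Trigram frequencies (highest first):
  hat ring green: 2
  when when it: 1
  when it when: 1
  it when it: 1
  when it it: 1
  it it when: 1
  … (34 more, each ≤ 1)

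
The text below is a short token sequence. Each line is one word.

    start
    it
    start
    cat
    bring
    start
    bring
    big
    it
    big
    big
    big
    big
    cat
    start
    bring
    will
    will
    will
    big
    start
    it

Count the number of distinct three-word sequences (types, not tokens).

19

22 tokens → 20 trigram windows in total.
Repeated trigrams (each contributes count−1 duplicates):
  big big big: 2
1 duplicate windows → 20 − 1 = 19 distinct.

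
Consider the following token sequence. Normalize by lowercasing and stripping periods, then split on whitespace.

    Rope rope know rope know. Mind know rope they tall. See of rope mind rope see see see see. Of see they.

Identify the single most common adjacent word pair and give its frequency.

"see see", 3 times

Bigram frequencies (highest first):
  see see: 3
  rope know: 2
  know rope: 2
  see of: 2
  rope rope: 1
  know mind: 1
  … (10 more, each ≤ 1)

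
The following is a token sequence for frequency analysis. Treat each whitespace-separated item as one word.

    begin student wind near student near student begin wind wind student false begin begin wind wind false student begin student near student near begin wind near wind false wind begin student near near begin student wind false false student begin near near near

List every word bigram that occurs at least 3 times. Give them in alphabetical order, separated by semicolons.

Bigram counts meeting the condition (at least 3 times):
  begin student: 4
  begin wind: 3
  near near: 3
  near student: 3
  student begin: 3
  student near: 4
  wind false: 3

begin student; begin wind; near near; near student; student begin; student near; wind false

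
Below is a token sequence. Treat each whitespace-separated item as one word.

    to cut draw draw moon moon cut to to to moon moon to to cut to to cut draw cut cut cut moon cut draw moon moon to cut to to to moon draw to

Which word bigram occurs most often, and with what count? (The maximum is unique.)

Bigram frequencies (highest first):
  to to: 6
  to cut: 4
  cut draw: 3
  moon moon: 3
  cut to: 3
  draw moon: 2
  … (9 more, each ≤ 2)

"to to", 6 times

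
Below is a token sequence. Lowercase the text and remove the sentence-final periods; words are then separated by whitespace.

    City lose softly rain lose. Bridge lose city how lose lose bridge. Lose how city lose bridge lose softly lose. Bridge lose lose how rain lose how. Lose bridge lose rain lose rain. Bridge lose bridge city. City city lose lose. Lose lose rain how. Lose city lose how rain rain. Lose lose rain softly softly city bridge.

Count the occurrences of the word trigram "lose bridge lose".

5

Scanning the 56 overlapping trigram windows for "lose bridge lose":
  position 5–7: lose bridge lose
  position 11–13: lose bridge lose
  position 16–18: lose bridge lose
  position 20–22: lose bridge lose
  position 28–30: lose bridge lose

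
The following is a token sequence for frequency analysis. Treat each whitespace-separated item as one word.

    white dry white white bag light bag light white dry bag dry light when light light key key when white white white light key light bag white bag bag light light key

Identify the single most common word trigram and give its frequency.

Trigram frequencies (highest first):
  light light key: 2
  white dry white: 1
  dry white white: 1
  white white bag: 1
  white bag light: 1
  bag light bag: 1
  … (23 more, each ≤ 1)

"light light key", 2 times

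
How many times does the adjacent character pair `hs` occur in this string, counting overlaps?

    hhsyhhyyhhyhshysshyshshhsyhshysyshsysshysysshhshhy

Sliding a length-2 window over the 50 characters (49 positions):
  position 2–3: hs
  position 12–13: hs
  position 21–22: hs
  position 24–25: hs
  position 27–28: hs
  position 34–35: hs
  position 46–47: hs

7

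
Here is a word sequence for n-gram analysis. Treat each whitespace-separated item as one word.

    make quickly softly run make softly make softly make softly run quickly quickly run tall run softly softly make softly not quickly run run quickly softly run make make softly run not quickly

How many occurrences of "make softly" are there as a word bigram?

Scanning the 32 overlapping bigram windows for "make softly":
  position 5–6: make softly
  position 7–8: make softly
  position 9–10: make softly
  position 19–20: make softly
  position 29–30: make softly

5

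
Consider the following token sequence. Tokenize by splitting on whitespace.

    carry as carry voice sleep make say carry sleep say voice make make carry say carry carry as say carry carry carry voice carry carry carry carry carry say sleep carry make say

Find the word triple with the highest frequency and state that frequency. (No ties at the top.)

"carry carry carry", 4 times

Trigram frequencies (highest first):
  carry carry carry: 4
  say carry carry: 2
  carry as carry: 1
  as carry voice: 1
  carry voice sleep: 1
  voice sleep make: 1
  … (21 more, each ≤ 1)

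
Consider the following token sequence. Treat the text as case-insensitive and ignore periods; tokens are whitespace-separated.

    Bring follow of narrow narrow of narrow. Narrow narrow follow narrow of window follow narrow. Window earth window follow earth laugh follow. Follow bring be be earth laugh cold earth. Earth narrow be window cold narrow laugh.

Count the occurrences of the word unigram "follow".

Scanning the 37 tokens for "follow":
  position 2: follow
  position 10: follow
  position 14: follow
  position 19: follow
  position 22: follow
  position 23: follow

6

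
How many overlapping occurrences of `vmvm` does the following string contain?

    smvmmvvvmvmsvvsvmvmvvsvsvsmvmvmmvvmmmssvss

Sliding a length-4 window over the 42 characters (39 positions):
  position 8–11: vmvm
  position 16–19: vmvm
  position 28–31: vmvm

3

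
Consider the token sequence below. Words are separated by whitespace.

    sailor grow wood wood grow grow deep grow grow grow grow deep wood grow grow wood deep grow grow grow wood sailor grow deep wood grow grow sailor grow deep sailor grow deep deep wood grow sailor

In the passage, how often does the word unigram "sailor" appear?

Scanning the 37 tokens for "sailor":
  position 1: sailor
  position 22: sailor
  position 28: sailor
  position 31: sailor
  position 37: sailor

5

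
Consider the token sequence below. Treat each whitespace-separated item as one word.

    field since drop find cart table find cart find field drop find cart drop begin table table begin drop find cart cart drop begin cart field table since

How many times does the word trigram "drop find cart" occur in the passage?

Scanning the 26 overlapping trigram windows for "drop find cart":
  position 3–5: drop find cart
  position 11–13: drop find cart
  position 19–21: drop find cart

3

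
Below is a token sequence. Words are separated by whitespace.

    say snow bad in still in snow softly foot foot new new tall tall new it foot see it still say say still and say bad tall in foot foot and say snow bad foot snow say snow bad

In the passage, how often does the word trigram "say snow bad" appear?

Scanning the 37 overlapping trigram windows for "say snow bad":
  position 1–3: say snow bad
  position 32–34: say snow bad
  position 37–39: say snow bad

3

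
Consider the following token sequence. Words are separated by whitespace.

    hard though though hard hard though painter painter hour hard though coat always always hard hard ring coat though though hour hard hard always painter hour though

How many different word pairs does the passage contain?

19

27 tokens → 26 bigram windows in total.
Repeated bigrams (each contributes count−1 duplicates):
  hard hard: 3
  hard though: 3
  hour hard: 2
  painter hour: 2
  though though: 2
7 duplicate windows → 26 − 7 = 19 distinct.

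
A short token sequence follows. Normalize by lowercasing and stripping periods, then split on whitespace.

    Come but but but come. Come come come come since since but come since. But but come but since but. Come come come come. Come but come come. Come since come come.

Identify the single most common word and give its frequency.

"come", 18 times

Unigram frequencies (highest first):
  come: 18
  but: 9
  since: 5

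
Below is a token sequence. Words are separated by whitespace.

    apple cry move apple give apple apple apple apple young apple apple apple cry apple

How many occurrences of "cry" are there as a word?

Scanning the 15 tokens for "cry":
  position 2: cry
  position 14: cry

2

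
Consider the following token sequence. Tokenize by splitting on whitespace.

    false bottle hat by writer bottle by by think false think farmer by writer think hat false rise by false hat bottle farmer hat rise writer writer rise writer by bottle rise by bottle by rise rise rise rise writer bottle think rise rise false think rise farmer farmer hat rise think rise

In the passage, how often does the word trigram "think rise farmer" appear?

Scanning the 51 overlapping trigram windows for "think rise farmer":
  position 46–48: think rise farmer

1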